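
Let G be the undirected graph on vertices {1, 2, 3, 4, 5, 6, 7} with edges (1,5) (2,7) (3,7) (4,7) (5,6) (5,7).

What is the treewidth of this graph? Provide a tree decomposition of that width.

Treewidth 1.
One such decomposition:
Bags: B1 = {5, 7}  B2 = {5, 6}  B3 = {2, 7}  B4 = {1, 5}  B5 = {4, 7}  B6 = {3, 7}
Tree: B1–B2, B1–B3, B2–B4, B1–B5, B1–B6

Every bag has size at most 2, so the width is 2 − 1 = 1 and tw(G) ≤ 1. Any graph with an edge has treewidth ≥ 1, and G has the edge 5–7. The upper and lower bounds meet at 1, so that is the treewidth.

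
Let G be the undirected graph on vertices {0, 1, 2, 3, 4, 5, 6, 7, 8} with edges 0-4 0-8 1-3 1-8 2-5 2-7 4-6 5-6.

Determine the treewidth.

1

A width-1 tree decomposition is:
Bags: B1 = {1, 3}  B2 = {1, 8}  B3 = {0, 8}  B4 = {0, 4}  B5 = {4, 6}  B6 = {5, 6}  B7 = {2, 5}  B8 = {2, 7}
Tree: B1–B2, B2–B3, B3–B4, B4–B5, B5–B6, B6–B7, B7–B8
Each bag holds 2 vertices, so the decomposition has width 1, which upper-bounds the treewidth. G has an edge, so its treewidth is at least 1. Therefore the treewidth is 1.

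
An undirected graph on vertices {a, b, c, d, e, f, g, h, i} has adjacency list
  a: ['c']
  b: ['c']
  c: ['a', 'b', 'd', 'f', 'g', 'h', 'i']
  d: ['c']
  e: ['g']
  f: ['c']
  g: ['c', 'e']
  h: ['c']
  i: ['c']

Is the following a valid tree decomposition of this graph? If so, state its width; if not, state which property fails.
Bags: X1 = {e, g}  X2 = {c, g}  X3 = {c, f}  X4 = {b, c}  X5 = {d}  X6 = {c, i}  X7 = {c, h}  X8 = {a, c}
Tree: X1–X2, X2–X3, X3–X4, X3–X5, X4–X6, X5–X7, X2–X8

No — edge (c,d) lies in no bag.

A tree decomposition must satisfy three properties: every vertex lies in some bag; for every edge, both endpoints lie together in some bag; and for every vertex, the bags containing it form a connected subtree. Here edge (c,d) lies in no bag, so the decomposition is invalid.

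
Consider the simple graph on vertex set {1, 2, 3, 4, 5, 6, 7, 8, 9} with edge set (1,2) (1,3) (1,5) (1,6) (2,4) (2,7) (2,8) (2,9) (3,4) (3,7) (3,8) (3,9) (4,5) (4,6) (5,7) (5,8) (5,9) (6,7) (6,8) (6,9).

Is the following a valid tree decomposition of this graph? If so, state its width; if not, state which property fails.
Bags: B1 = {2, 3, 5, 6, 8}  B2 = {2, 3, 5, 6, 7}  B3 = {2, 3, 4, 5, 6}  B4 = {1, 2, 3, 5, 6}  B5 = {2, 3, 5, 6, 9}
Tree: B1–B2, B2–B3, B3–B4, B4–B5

Vertex coverage: the bags together contain {1, 2, 3, 4, 5, 6, 7, 8, 9}, the full vertex set. Edge coverage: each edge of G has both endpoints in at least one bag. Running intersection: for every vertex, the bags containing it form a connected subtree. All three properties hold, so this is a valid tree decomposition of width max|bag| − 1 = 4, and hence tw(G) ≤ 4.

Yes; width 4.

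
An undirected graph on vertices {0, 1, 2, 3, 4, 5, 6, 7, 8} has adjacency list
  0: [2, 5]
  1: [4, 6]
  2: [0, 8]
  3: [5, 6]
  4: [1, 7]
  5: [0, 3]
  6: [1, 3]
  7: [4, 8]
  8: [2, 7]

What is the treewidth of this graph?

A width-2 tree decomposition is:
Bags: B1 = {0, 2, 8}  B2 = {0, 5, 8}  B3 = {3, 5, 8}  B4 = {3, 6, 8}  B5 = {1, 6, 8}  B6 = {1, 4, 8}  B7 = {4, 7, 8}
Tree: B1–B2, B2–B3, B3–B4, B4–B5, B5–B6, B6–B7
Each bag holds 3 vertices, so the decomposition has width 2, which upper-bounds the treewidth. Since 8–2–0–5–3–6–1–4–7–8 is a cycle in G, G is not acyclic. Forests are exactly the graphs of treewidth ≤ 1, so tw(G) ≥ 2. Therefore the treewidth is 2.

2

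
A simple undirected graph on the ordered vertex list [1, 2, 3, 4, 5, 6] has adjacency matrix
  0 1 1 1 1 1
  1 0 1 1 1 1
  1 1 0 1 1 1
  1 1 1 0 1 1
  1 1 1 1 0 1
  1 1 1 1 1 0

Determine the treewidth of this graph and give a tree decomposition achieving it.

Treewidth 5.
One such decomposition:
Bags: B1 = {1, 2, 3, 4, 5, 6}
Tree: (single bag)

With just one bag of size 6, the width is 6 − 1 = 5, so tw(G) ≤ 5. On the other hand G contains the 6-clique {1, 2, 3, 4, 5, 6}. A clique must lie in a single bag of any decomposition, so no decomposition can have width below 5. Combining the bounds, tw(G) = 5.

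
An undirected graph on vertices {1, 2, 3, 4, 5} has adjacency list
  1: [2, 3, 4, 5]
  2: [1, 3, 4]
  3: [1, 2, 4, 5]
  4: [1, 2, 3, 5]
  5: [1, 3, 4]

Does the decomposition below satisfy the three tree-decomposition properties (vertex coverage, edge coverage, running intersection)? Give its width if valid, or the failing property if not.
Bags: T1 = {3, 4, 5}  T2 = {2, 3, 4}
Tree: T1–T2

No — vertex 1 appears in no bag.

A tree decomposition must satisfy three properties: every vertex lies in some bag; for every edge, both endpoints lie together in some bag; and for every vertex, the bags containing it form a connected subtree. Here vertex 1 appears in no bag, so the decomposition is invalid.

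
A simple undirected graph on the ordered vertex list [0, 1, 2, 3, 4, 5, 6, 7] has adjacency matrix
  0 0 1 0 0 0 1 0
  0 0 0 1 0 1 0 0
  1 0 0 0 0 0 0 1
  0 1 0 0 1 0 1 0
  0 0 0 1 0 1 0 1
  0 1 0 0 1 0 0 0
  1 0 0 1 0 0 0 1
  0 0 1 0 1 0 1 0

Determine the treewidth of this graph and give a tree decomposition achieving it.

Treewidth 2.
One optimal decomposition is:
Bags: B1 = {0, 2, 7}  B2 = {0, 6, 7}  B3 = {4, 6, 7}  B4 = {3, 4, 6}  B5 = {3, 4, 5}  B6 = {1, 3, 5}
Tree: B1–B2, B2–B3, B3–B4, B4–B5, B5–B6

The largest bag has 3 vertices, giving width 2; this decomposition certifies tw(G) ≤ 2. The edges 2–0–6–7–2 form a cycle, so G is not a tree and its treewidth is at least 2. Therefore the treewidth is 2.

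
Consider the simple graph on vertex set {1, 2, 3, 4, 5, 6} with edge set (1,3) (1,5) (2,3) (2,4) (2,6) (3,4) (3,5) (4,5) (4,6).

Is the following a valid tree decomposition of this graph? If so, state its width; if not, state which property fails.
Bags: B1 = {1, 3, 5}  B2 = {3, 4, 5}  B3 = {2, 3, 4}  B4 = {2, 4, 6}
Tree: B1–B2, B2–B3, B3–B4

Checking the three conditions: (i) the bags cover all of {1, 2, 3, 4, 5, 6}; (ii) for each edge, some bag contains both endpoints; (iii) the bags containing any fixed vertex form a subtree. All hold, so the decomposition is valid with width 3 − 1 = 2.

Yes; width 2.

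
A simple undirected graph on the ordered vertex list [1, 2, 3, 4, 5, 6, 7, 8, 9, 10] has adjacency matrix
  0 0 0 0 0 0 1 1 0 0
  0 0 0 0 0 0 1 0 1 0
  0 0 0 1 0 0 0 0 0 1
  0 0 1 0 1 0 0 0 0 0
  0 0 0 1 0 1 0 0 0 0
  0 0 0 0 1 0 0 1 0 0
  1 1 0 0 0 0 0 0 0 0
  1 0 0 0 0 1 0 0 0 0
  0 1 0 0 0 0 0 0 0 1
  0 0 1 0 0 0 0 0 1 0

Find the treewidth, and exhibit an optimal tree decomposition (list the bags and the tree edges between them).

The largest bag has 3 vertices, giving width 2; this decomposition certifies tw(G) ≤ 2. Since 8–1–7–2–9–10–3–4–5–6–8 is a cycle in G, G is not acyclic. Forests are exactly the graphs of treewidth ≤ 1, so tw(G) ≥ 2. The upper and lower bounds meet at 2, so that is the treewidth.

Treewidth 2.
One optimal decomposition is:
Bags: B1 = {1, 7, 8}  B2 = {2, 7, 8}  B3 = {2, 8, 9}  B4 = {8, 9, 10}  B5 = {3, 8, 10}  B6 = {3, 4, 8}  B7 = {4, 5, 8}  B8 = {5, 6, 8}
Tree: B1–B2, B2–B3, B3–B4, B4–B5, B5–B6, B6–B7, B7–B8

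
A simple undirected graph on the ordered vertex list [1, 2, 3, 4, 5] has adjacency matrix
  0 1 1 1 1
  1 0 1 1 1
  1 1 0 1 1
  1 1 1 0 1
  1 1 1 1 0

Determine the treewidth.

4

A width-4 tree decomposition is:
Bags: B1 = {1, 2, 3, 4, 5}
Tree: (single bag)
A single bag containing all 5 vertices is trivially a valid decomposition of width 4. On the other hand G contains the 5-clique {1, 2, 3, 4, 5}. A clique must lie in a single bag of any decomposition, so no decomposition can have width below 4. Combining the bounds, tw(G) = 4.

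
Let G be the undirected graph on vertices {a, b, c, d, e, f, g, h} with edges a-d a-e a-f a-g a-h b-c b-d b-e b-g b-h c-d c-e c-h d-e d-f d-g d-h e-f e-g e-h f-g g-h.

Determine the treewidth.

A width-4 tree decomposition is:
Bags: B1 = {b, d, e, g, h}  B2 = {a, d, e, g, h}  B3 = {a, d, e, f, g}  B4 = {b, c, d, e, h}
Tree: B1–B2, B2–B3, B1–B4
Every bag has size at most 5, so the width is 5 − 1 = 4 and tw(G) ≤ 4. For the lower bound, the 5 vertices {a, d, e, g, h} are pairwise adjacent, and any tree decomposition puts a clique entirely inside one bag — forcing width ≥ 4. The upper and lower bounds meet at 4, so that is the treewidth.

4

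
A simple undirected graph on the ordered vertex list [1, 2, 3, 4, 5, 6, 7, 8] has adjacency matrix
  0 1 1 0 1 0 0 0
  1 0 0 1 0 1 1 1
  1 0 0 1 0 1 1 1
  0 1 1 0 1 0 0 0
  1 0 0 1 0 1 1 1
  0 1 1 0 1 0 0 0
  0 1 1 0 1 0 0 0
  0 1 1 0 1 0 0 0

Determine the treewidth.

3

A width-3 tree decomposition is:
Bags: B1 = {2, 3, 5, 6}  B2 = {2, 3, 5, 8}  B3 = {2, 3, 5, 7}  B4 = {2, 3, 4, 5}  B5 = {1, 2, 3, 5}
Tree: B1–B2, B2–B3, B3–B4, B4–B5
Each bag holds 4 vertices, so the decomposition has width 3, which upper-bounds the treewidth. For the lower bound: the 4 vertex sets {2,6}, {5,8}, {3}, {7} are disjoint, each induces a connected subgraph, and every pair is joined by at least one edge of G. Contracting each set to a single vertex therefore yields K_{4} as a minor, and since treewidth is minor-monotone, tw(G) ≥ tw(K_{4}) = 3. The upper and lower bounds meet at 3, so that is the treewidth.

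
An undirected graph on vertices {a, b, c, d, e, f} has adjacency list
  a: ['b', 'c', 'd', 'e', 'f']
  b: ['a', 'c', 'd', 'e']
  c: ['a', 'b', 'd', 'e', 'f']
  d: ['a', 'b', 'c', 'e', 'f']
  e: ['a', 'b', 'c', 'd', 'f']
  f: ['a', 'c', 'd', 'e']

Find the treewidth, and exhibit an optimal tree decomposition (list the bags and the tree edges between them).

Each bag holds 5 vertices, so the decomposition has width 4, which upper-bounds the treewidth. Conversely, {a, c, d, e, f} is a clique of size 5, and the vertices of any clique must share a bag in every tree decomposition; so some bag has ≥ 5 vertices and tw(G) ≥ 4. The upper and lower bounds meet at 4, so that is the treewidth.

Treewidth 4.
Bags: B1 = {a, b, c, d, e}  B2 = {a, c, d, e, f}
Tree: B1–B2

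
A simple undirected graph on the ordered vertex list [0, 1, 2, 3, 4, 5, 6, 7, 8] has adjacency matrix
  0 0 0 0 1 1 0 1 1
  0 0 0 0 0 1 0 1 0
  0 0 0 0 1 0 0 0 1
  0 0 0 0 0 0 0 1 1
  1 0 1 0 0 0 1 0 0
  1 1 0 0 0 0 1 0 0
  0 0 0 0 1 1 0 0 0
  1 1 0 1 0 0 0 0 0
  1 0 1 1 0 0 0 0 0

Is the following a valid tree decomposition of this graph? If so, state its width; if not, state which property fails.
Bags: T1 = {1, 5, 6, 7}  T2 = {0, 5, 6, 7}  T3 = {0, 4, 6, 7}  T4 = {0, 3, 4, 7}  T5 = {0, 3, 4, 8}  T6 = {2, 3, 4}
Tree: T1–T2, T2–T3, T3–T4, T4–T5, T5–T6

A tree decomposition must satisfy three properties: every vertex lies in some bag; for every edge, both endpoints lie together in some bag; and for every vertex, the bags containing it form a connected subtree. Here edge (8,2) lies in no bag, so the decomposition is invalid.

No — edge (8,2) lies in no bag.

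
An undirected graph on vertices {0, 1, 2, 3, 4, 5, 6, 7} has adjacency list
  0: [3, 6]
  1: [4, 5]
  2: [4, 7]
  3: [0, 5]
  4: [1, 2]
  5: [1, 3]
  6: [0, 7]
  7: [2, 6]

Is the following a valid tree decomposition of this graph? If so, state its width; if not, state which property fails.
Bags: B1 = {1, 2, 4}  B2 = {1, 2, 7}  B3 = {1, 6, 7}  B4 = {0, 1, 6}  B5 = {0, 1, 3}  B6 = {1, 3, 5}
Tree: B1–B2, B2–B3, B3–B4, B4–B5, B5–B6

Vertex coverage: the bags together contain {0, 1, 2, 3, 4, 5, 6, 7}, the full vertex set. Edge coverage: each edge of G has both endpoints in at least one bag. Running intersection: for every vertex, the bags containing it form a connected subtree. All three properties hold, so this is a valid tree decomposition of width max|bag| − 1 = 2, and hence tw(G) ≤ 2.

Yes; width 2.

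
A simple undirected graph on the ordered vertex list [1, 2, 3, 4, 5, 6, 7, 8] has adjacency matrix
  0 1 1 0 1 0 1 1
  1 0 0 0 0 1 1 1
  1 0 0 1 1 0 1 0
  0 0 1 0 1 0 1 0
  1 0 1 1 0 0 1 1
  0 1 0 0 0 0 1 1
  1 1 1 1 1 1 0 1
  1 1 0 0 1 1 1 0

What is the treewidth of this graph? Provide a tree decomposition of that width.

Treewidth 3.
Bags: B1 = {1, 2, 7, 8}  B2 = {1, 5, 7, 8}  B3 = {2, 6, 7, 8}  B4 = {1, 3, 5, 7}  B5 = {3, 4, 5, 7}
Tree: B1–B2, B1–B3, B2–B4, B4–B5

The largest bag has 4 vertices, giving width 3; this decomposition certifies tw(G) ≤ 3. On the other hand G contains the 4-clique {1, 2, 7, 8}. A clique must lie in a single bag of any decomposition, so no decomposition can have width below 3. Therefore the treewidth is 3.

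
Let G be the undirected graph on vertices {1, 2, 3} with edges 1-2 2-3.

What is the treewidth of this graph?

1

A width-1 tree decomposition is:
Bags: B1 = {2, 3}  B2 = {1, 2}
Tree: B1–B2
Each bag holds 2 vertices, so the decomposition has width 1, which upper-bounds the treewidth. G has an edge, so its treewidth is at least 1. Therefore the treewidth is 1.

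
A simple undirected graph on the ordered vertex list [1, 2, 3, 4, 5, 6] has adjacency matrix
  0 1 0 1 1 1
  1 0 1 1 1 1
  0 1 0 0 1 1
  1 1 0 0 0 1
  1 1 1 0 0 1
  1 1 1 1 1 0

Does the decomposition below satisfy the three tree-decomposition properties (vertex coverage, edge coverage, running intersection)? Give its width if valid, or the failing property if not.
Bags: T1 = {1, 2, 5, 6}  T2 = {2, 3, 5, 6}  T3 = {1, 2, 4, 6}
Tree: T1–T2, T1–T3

Every vertex of G appears in some bag (union = {1, 2, 3, 4, 5, 6}); every edge is covered by a bag; and for each vertex v the set of bags containing v is connected in the bag tree. The decomposition is therefore valid. The largest bag has 4 vertices, so the width is 3.

Yes; width 3.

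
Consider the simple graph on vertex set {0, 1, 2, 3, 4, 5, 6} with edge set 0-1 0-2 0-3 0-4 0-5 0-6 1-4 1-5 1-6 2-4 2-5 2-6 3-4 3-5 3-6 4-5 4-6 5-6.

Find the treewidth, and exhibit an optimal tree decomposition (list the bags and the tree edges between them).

Each bag holds 5 vertices, so the decomposition has width 4, which upper-bounds the treewidth. Conversely, {0, 1, 4, 5, 6} is a clique of size 5, and the vertices of any clique must share a bag in every tree decomposition; so some bag has ≥ 5 vertices and tw(G) ≥ 4. The upper and lower bounds meet at 4, so that is the treewidth.

Treewidth 4.
One such decomposition:
Bags: B1 = {0, 2, 4, 5, 6}  B2 = {0, 1, 4, 5, 6}  B3 = {0, 3, 4, 5, 6}
Tree: B1–B2, B1–B3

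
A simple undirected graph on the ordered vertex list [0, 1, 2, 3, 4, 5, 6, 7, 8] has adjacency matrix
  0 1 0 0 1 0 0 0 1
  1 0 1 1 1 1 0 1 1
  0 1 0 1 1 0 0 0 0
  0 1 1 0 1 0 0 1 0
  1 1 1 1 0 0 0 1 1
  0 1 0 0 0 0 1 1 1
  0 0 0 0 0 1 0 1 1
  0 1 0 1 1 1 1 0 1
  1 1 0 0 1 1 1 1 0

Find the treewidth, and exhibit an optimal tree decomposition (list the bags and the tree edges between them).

Treewidth 3.
Bags: B1 = {1, 4, 7, 8}  B2 = {1, 3, 4, 7}  B3 = {0, 1, 4, 8}  B4 = {1, 5, 7, 8}  B5 = {1, 2, 3, 4}  B6 = {5, 6, 7, 8}
Tree: B1–B2, B1–B3, B1–B4, B2–B5, B4–B6

The largest bag has 4 vertices, giving width 3; this decomposition certifies tw(G) ≤ 3. Conversely, {0, 1, 4, 8} is a clique of size 4, and the vertices of any clique must share a bag in every tree decomposition; so some bag has ≥ 4 vertices and tw(G) ≥ 3. Combining the bounds, tw(G) = 3.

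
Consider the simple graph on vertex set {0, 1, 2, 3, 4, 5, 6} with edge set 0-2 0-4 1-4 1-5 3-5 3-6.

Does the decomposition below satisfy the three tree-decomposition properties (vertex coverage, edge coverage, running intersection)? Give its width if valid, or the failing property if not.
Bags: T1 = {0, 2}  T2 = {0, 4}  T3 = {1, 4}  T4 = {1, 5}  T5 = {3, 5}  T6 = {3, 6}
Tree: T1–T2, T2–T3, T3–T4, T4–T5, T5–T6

Every vertex of G appears in some bag (union = {0, 1, 2, 3, 4, 5, 6}); every edge is covered by a bag; and for each vertex v the set of bags containing v is connected in the bag tree. The decomposition is therefore valid. The largest bag has 2 vertices, so the width is 1.

Yes; width 1.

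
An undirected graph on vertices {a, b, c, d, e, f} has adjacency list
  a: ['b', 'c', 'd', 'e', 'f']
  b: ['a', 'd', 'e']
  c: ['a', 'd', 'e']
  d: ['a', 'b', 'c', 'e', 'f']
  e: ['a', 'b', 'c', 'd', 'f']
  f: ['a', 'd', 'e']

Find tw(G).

A width-3 tree decomposition is:
Bags: B1 = {a, c, d, e}  B2 = {a, d, e, f}  B3 = {a, b, d, e}
Tree: B1–B2, B1–B3
Each bag holds 4 vertices, so the decomposition has width 3, which upper-bounds the treewidth. On the other hand G contains the 4-clique {a, c, d, e}. A clique must lie in a single bag of any decomposition, so no decomposition can have width below 3. Combining the bounds, tw(G) = 3.

3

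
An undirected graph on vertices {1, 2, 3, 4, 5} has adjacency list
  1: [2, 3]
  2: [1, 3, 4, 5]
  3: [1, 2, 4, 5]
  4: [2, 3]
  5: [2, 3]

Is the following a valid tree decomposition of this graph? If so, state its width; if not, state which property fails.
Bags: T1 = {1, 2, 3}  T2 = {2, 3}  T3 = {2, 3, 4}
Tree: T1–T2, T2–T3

A tree decomposition must satisfy three properties: every vertex lies in some bag; for every edge, both endpoints lie together in some bag; and for every vertex, the bags containing it form a connected subtree. Here vertex 5 appears in no bag, so the decomposition is invalid.

No — vertex 5 appears in no bag.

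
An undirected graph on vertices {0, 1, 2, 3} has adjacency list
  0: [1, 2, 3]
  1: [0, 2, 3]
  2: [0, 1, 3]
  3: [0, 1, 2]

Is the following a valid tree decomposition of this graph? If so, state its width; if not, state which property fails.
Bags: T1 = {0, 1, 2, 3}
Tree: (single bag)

Checking the three conditions: (i) the bags cover all of {0, 1, 2, 3}; (ii) for each edge, some bag contains both endpoints; (iii) the bags containing any fixed vertex form a subtree. All hold, so the decomposition is valid with width 4 − 1 = 3.

Yes; width 3.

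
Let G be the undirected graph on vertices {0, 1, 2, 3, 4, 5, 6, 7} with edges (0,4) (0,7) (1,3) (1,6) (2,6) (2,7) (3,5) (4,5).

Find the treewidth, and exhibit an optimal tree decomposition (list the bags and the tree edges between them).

Each bag holds 3 vertices, so the decomposition has width 2, which upper-bounds the treewidth. For the lower bound, G contains the cycle 0–7–2–6–1–3–5–4–0, so G is not a forest; only forests have treewidth ≤ 1, hence tw(G) ≥ 2. Hence tw(G) = 2 exactly.

Treewidth 2.
One optimal decomposition is:
Bags: B1 = {0, 2, 7}  B2 = {0, 2, 6}  B3 = {0, 1, 6}  B4 = {0, 1, 3}  B5 = {0, 3, 5}  B6 = {0, 4, 5}
Tree: B1–B2, B2–B3, B3–B4, B4–B5, B5–B6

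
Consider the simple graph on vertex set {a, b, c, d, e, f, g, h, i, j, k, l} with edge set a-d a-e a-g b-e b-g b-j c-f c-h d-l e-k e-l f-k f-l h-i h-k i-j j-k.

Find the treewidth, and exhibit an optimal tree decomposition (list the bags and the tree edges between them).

Each bag holds 4 vertices, so the decomposition has width 3, which upper-bounds the treewidth. For the lower bound: the 4 vertex sets {c,h,i}, {f}, {k}, {b,e,j,l} are disjoint, each induces a connected subgraph, and every pair is joined by at least one edge of G. Contracting each set to a single vertex therefore yields K_{4} as a minor, and since treewidth is minor-monotone, tw(G) ≥ tw(K_{4}) = 3. The upper and lower bounds meet at 3, so that is the treewidth.

Treewidth 3.
One optimal decomposition is:
Bags: B1 = {c, f, h, i}  B2 = {f, h, i, k}  B3 = {f, i, j, k}  B4 = {f, j, k, l}  B5 = {e, j, k, l}  B6 = {b, e, j, l}  B7 = {b, d, e, l}  B8 = {a, b, d, e}  B9 = {a, b, d, g}
Tree: B1–B2, B2–B3, B3–B4, B4–B5, B5–B6, B6–B7, B7–B8, B8–B9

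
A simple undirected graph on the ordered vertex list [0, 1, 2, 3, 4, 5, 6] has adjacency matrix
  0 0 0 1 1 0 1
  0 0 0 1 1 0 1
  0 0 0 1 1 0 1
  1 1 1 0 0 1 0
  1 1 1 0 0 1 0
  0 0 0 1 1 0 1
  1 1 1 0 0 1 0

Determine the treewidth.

A width-3 tree decomposition is:
Bags: B1 = {0, 3, 4, 6}  B2 = {2, 3, 4, 6}  B3 = {1, 3, 4, 6}  B4 = {3, 4, 5, 6}
Tree: B1–B2, B2–B3, B3–B4
Each bag holds 4 vertices, so the decomposition has width 3, which upper-bounds the treewidth. For the lower bound: the 4 vertex sets {0,6}, {2,4}, {3}, {1} are disjoint, each induces a connected subgraph, and every pair is joined by at least one edge of G. Contracting each set to a single vertex therefore yields K_{4} as a minor, and since treewidth is minor-monotone, tw(G) ≥ tw(K_{4}) = 3. The upper and lower bounds meet at 3, so that is the treewidth.

3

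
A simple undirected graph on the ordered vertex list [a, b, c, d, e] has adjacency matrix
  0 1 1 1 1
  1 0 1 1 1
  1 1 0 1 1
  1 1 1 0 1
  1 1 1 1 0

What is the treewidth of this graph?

4

A width-4 tree decomposition is:
Bags: B1 = {a, b, c, d, e}
Tree: (single bag)
With just one bag of size 5, the width is 5 − 1 = 4, so tw(G) ≤ 4. Conversely, {a, b, c, d, e} is a clique of size 5, and the vertices of any clique must share a bag in every tree decomposition; so some bag has ≥ 5 vertices and tw(G) ≥ 4. Therefore the treewidth is 4.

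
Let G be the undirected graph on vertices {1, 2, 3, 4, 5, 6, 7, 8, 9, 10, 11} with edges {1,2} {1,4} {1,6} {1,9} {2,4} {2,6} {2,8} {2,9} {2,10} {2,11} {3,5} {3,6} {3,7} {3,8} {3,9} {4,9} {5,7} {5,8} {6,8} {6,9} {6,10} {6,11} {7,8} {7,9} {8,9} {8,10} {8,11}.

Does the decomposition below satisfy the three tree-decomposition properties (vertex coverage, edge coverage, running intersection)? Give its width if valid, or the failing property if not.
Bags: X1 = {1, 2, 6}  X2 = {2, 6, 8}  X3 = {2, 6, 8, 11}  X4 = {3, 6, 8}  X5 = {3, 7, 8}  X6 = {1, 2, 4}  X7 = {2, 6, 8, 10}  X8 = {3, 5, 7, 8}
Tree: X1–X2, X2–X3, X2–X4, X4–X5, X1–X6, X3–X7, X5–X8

No — vertex 9 appears in no bag.

A tree decomposition must satisfy three properties: every vertex lies in some bag; for every edge, both endpoints lie together in some bag; and for every vertex, the bags containing it form a connected subtree. Here vertex 9 appears in no bag, so the decomposition is invalid.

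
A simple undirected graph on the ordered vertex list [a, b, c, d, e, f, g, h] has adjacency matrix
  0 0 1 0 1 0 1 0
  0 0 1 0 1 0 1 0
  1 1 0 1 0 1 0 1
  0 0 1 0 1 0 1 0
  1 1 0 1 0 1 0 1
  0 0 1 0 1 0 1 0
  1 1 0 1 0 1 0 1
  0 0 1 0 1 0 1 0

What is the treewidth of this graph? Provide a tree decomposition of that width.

Every bag has size at most 4, so the width is 4 − 1 = 3 and tw(G) ≤ 3. For the lower bound: the 4 vertex sets {b,c}, {g,h}, {e}, {d} are disjoint, each induces a connected subgraph, and every pair is joined by at least one edge of G. Contracting each set to a single vertex therefore yields K_{4} as a minor, and since treewidth is minor-monotone, tw(G) ≥ tw(K_{4}) = 3. Combining the bounds, tw(G) = 3.

Treewidth 3.
One such decomposition:
Bags: B1 = {b, c, e, g}  B2 = {c, e, g, h}  B3 = {c, d, e, g}  B4 = {a, c, e, g}  B5 = {c, e, f, g}
Tree: B1–B2, B2–B3, B3–B4, B4–B5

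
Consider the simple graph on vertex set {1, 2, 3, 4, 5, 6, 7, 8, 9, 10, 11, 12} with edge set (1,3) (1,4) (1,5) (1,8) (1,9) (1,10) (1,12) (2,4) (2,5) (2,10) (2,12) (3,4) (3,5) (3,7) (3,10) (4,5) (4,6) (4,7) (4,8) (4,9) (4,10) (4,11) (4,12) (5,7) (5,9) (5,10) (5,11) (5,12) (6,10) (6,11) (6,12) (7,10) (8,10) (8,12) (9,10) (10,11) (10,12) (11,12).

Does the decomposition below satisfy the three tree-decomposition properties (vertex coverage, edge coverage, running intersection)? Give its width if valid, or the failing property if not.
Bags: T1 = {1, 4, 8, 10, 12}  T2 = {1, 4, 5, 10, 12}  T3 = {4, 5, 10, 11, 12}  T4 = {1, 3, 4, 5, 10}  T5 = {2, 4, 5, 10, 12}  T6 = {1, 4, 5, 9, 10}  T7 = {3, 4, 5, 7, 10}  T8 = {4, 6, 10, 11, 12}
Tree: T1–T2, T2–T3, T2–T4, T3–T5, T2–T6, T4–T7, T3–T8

Checking the three conditions: (i) the bags cover all of {1, 2, 3, 4, 5, 6, 7, 8, 9, 10, 11, 12}; (ii) for each edge, some bag contains both endpoints; (iii) the bags containing any fixed vertex form a subtree. All hold, so the decomposition is valid with width 5 − 1 = 4.

Yes; width 4.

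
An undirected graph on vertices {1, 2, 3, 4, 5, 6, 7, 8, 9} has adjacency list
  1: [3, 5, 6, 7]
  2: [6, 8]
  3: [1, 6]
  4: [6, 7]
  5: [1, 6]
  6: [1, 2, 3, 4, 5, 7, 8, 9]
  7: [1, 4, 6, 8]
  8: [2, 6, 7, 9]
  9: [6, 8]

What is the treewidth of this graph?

A width-2 tree decomposition is:
Bags: B1 = {6, 7, 8}  B2 = {2, 6, 8}  B3 = {1, 6, 7}  B4 = {4, 6, 7}  B5 = {1, 5, 6}  B6 = {1, 3, 6}  B7 = {6, 8, 9}
Tree: B1–B2, B1–B3, B1–B4, B3–B5, B5–B6, B1–B7
The largest bag has 3 vertices, giving width 2; this decomposition certifies tw(G) ≤ 2. On the other hand G contains the 3-clique {1, 3, 6}. A clique must lie in a single bag of any decomposition, so no decomposition can have width below 2. Therefore the treewidth is 2.

2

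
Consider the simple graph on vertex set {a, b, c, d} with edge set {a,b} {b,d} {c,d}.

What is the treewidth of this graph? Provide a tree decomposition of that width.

Treewidth 1.
One such decomposition:
Bags: B1 = {b, d}  B2 = {c, d}  B3 = {a, b}
Tree: B1–B2, B1–B3

The largest bag has 2 vertices, giving width 1; this decomposition certifies tw(G) ≤ 1. Any graph with an edge has treewidth ≥ 1, and G has the edge b–d. Combining the bounds, tw(G) = 1.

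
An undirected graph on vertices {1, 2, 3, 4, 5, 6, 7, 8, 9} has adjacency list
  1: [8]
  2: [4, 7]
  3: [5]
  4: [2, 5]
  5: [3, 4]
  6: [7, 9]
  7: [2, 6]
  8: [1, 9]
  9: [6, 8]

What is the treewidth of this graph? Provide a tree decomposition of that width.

Treewidth 1.
One such decomposition:
Bags: B1 = {1, 8}  B2 = {8, 9}  B3 = {6, 9}  B4 = {6, 7}  B5 = {2, 7}  B6 = {2, 4}  B7 = {4, 5}  B8 = {3, 5}
Tree: B1–B2, B2–B3, B3–B4, B4–B5, B5–B6, B6–B7, B7–B8

Each bag holds 2 vertices, so the decomposition has width 1, which upper-bounds the treewidth. Any graph with an edge has treewidth ≥ 1, and G has the edge 1–8. Hence tw(G) = 1 exactly.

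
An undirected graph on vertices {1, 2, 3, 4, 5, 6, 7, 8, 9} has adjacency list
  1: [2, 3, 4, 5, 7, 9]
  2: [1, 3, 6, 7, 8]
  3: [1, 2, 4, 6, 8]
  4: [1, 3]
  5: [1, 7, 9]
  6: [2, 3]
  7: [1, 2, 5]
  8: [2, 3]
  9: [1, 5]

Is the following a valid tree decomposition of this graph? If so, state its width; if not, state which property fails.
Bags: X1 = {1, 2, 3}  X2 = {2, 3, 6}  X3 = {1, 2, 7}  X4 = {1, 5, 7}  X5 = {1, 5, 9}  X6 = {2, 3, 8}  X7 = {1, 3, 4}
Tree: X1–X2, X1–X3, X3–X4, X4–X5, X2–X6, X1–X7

Vertex coverage: the bags together contain {1, 2, 3, 4, 5, 6, 7, 8, 9}, the full vertex set. Edge coverage: each edge of G has both endpoints in at least one bag. Running intersection: for every vertex, the bags containing it form a connected subtree. All three properties hold, so this is a valid tree decomposition of width max|bag| − 1 = 2, and hence tw(G) ≤ 2.

Yes; width 2.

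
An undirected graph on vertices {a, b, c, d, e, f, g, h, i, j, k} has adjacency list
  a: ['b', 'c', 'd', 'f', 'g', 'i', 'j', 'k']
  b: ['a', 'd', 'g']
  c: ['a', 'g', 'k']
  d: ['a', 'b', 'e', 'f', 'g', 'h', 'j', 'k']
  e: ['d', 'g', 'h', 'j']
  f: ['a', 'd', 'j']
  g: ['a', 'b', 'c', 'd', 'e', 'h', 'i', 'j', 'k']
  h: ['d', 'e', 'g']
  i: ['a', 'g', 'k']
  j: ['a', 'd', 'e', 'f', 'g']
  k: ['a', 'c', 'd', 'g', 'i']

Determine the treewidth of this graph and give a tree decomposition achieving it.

The largest bag has 4 vertices, giving width 3; this decomposition certifies tw(G) ≤ 3. Conversely, {d, e, g, j} is a clique of size 4, and the vertices of any clique must share a bag in every tree decomposition; so some bag has ≥ 4 vertices and tw(G) ≥ 3. Hence tw(G) = 3 exactly.

Treewidth 3.
Bags: B1 = {a, d, g, j}  B2 = {a, d, f, j}  B3 = {a, d, g, k}  B4 = {a, c, g, k}  B5 = {a, b, d, g}  B6 = {d, e, g, j}  B7 = {d, e, g, h}  B8 = {a, g, i, k}
Tree: B1–B2, B1–B3, B3–B4, B1–B5, B1–B6, B6–B7, B4–B8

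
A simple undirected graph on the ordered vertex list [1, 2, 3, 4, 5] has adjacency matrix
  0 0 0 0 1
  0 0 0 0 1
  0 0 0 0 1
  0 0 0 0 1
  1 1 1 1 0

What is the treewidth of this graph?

A width-1 tree decomposition is:
Bags: B1 = {2, 5}  B2 = {1, 5}  B3 = {3, 5}  B4 = {4, 5}
Tree: B1–B2, B1–B3, B1–B4
Each bag holds 2 vertices, so the decomposition has width 1, which upper-bounds the treewidth. Since G has at least one edge (e.g. 2–5), it is not an edgeless graph, so tw(G) ≥ 1. Hence tw(G) = 1 exactly.

1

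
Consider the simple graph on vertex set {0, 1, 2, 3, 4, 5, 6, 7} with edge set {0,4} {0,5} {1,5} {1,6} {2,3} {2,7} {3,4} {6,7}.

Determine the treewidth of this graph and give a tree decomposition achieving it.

Treewidth 2.
Bags: B1 = {2, 3, 4}  B2 = {0, 2, 4}  B3 = {0, 2, 5}  B4 = {1, 2, 5}  B5 = {1, 2, 6}  B6 = {2, 6, 7}
Tree: B1–B2, B2–B3, B3–B4, B4–B5, B5–B6

Every bag has size at most 3, so the width is 3 − 1 = 2 and tw(G) ≤ 2. For the lower bound, G contains the cycle 2–3–4–0–5–1–6–7–2, so G is not a forest; only forests have treewidth ≤ 1, hence tw(G) ≥ 2. Therefore the treewidth is 2.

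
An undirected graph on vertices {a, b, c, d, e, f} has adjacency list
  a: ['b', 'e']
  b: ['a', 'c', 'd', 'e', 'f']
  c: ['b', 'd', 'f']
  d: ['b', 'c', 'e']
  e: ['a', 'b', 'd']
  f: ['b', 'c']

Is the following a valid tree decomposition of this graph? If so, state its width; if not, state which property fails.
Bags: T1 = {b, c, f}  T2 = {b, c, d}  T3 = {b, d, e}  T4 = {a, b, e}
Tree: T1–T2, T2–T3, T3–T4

Yes; width 2.

Checking the three conditions: (i) the bags cover all of {a, b, c, d, e, f}; (ii) for each edge, some bag contains both endpoints; (iii) the bags containing any fixed vertex form a subtree. All hold, so the decomposition is valid with width 3 − 1 = 2.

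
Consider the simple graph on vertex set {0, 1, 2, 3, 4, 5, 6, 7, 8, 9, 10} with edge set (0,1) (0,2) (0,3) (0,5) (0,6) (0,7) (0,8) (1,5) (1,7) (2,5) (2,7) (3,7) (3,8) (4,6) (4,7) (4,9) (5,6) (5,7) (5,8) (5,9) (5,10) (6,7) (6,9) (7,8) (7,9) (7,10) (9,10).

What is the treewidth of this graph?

A width-3 tree decomposition is:
Bags: B1 = {0, 5, 6, 7}  B2 = {5, 6, 7, 9}  B3 = {0, 5, 7, 8}  B4 = {0, 3, 7, 8}  B5 = {5, 7, 9, 10}  B6 = {0, 2, 5, 7}  B7 = {0, 1, 5, 7}  B8 = {4, 6, 7, 9}
Tree: B1–B2, B1–B3, B3–B4, B2–B5, B3–B6, B1–B7, B2–B8
Each bag holds 4 vertices, so the decomposition has width 3, which upper-bounds the treewidth. Conversely, {0, 3, 7, 8} is a clique of size 4, and the vertices of any clique must share a bag in every tree decomposition; so some bag has ≥ 4 vertices and tw(G) ≥ 3. Combining the bounds, tw(G) = 3.

3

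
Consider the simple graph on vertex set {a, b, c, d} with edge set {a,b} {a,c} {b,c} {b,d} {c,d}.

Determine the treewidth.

2

A width-2 tree decomposition is:
Bags: B1 = {a, b, c}  B2 = {b, c, d}
Tree: B1–B2
Every bag has size at most 3, so the width is 3 − 1 = 2 and tw(G) ≤ 2. On the other hand G contains the 3-clique {b, c, d}. A clique must lie in a single bag of any decomposition, so no decomposition can have width below 2. The upper and lower bounds meet at 2, so that is the treewidth.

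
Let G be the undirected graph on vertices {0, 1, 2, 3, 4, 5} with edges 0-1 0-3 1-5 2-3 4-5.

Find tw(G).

1

A width-1 tree decomposition is:
Bags: B1 = {2, 3}  B2 = {0, 3}  B3 = {0, 1}  B4 = {1, 5}  B5 = {4, 5}
Tree: B1–B2, B2–B3, B3–B4, B4–B5
Each bag holds 2 vertices, so the decomposition has width 1, which upper-bounds the treewidth. G has an edge, so its treewidth is at least 1. Combining the bounds, tw(G) = 1.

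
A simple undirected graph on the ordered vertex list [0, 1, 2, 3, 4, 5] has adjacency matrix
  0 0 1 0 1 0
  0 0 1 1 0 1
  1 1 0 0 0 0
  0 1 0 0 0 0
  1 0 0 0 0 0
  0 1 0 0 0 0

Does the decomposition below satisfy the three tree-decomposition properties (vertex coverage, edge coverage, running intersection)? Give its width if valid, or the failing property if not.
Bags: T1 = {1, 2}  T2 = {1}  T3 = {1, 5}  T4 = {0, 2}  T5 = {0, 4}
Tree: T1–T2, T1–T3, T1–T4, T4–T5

No — vertex 3 appears in no bag.

A tree decomposition must satisfy three properties: every vertex lies in some bag; for every edge, both endpoints lie together in some bag; and for every vertex, the bags containing it form a connected subtree. Here vertex 3 appears in no bag, so the decomposition is invalid.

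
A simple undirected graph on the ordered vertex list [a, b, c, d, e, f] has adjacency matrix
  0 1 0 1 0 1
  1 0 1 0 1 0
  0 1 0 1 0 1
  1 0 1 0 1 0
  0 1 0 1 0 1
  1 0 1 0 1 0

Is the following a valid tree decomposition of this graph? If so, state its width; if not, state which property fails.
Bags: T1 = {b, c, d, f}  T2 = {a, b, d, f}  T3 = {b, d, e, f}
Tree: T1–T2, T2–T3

Every vertex of G appears in some bag (union = {a, b, c, d, e, f}); every edge is covered by a bag; and for each vertex v the set of bags containing v is connected in the bag tree. The decomposition is therefore valid. The largest bag has 4 vertices, so the width is 3.

Yes; width 3.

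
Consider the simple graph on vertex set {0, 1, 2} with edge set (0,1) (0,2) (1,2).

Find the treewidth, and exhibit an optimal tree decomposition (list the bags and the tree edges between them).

Treewidth 2.
One optimal decomposition is:
Bags: B1 = {0, 1, 2}
Tree: (single bag)

With just one bag of size 3, the width is 3 − 1 = 2, so tw(G) ≤ 2. Conversely, {0, 1, 2} is a clique of size 3, and the vertices of any clique must share a bag in every tree decomposition; so some bag has ≥ 3 vertices and tw(G) ≥ 2. The upper and lower bounds meet at 2, so that is the treewidth.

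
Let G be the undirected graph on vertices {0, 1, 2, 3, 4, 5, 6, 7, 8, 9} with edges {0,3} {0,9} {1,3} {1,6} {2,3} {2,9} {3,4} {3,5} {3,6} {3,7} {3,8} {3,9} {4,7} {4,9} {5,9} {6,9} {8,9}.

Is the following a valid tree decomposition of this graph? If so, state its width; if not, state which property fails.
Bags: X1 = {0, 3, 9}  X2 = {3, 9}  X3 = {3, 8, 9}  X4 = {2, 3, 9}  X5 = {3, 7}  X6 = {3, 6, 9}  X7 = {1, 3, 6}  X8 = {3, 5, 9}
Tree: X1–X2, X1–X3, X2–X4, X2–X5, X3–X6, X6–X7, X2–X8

A tree decomposition must satisfy three properties: every vertex lies in some bag; for every edge, both endpoints lie together in some bag; and for every vertex, the bags containing it form a connected subtree. Here vertex 4 appears in no bag, so the decomposition is invalid.

No — vertex 4 appears in no bag.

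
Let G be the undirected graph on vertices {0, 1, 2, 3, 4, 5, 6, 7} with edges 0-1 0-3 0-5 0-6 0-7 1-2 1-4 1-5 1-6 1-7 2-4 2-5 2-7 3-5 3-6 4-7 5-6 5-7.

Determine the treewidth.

3

A width-3 tree decomposition is:
Bags: B1 = {1, 2, 4, 7}  B2 = {1, 2, 5, 7}  B3 = {0, 1, 5, 7}  B4 = {0, 1, 5, 6}  B5 = {0, 3, 5, 6}
Tree: B1–B2, B2–B3, B3–B4, B4–B5
Each bag holds 4 vertices, so the decomposition has width 3, which upper-bounds the treewidth. For the lower bound, the 4 vertices {1, 2, 4, 7} are pairwise adjacent, and any tree decomposition puts a clique entirely inside one bag — forcing width ≥ 3. The upper and lower bounds meet at 3, so that is the treewidth.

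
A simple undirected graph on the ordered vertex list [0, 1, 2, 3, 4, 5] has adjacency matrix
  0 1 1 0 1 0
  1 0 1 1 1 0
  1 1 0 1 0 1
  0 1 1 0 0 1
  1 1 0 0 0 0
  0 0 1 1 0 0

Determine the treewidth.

2

A width-2 tree decomposition is:
Bags: B1 = {2, 3, 5}  B2 = {1, 2, 3}  B3 = {0, 1, 2}  B4 = {0, 1, 4}
Tree: B1–B2, B2–B3, B3–B4
The largest bag has 3 vertices, giving width 2; this decomposition certifies tw(G) ≤ 2. Conversely, {0, 1, 2} is a clique of size 3, and the vertices of any clique must share a bag in every tree decomposition; so some bag has ≥ 3 vertices and tw(G) ≥ 2. The upper and lower bounds meet at 2, so that is the treewidth.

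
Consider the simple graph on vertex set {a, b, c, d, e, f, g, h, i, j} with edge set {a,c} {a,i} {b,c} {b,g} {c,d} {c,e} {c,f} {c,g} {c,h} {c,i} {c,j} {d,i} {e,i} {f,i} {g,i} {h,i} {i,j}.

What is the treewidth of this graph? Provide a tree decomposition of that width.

Every bag has size at most 3, so the width is 3 − 1 = 2 and tw(G) ≤ 2. Conversely, {b, c, g} is a clique of size 3, and the vertices of any clique must share a bag in every tree decomposition; so some bag has ≥ 3 vertices and tw(G) ≥ 2. Therefore the treewidth is 2.

Treewidth 2.
Bags: B1 = {c, d, i}  B2 = {c, g, i}  B3 = {c, i, j}  B4 = {a, c, i}  B5 = {c, h, i}  B6 = {c, f, i}  B7 = {c, e, i}  B8 = {b, c, g}
Tree: B1–B2, B2–B3, B2–B4, B1–B5, B2–B6, B5–B7, B2–B8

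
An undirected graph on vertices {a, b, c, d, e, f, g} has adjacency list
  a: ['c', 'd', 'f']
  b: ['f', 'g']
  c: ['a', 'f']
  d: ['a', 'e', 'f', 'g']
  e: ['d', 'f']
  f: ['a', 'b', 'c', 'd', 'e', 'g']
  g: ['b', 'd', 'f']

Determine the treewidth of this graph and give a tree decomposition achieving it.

Treewidth 2.
One optimal decomposition is:
Bags: B1 = {a, d, f}  B2 = {d, e, f}  B3 = {a, c, f}  B4 = {d, f, g}  B5 = {b, f, g}
Tree: B1–B2, B1–B3, B1–B4, B4–B5

Each bag holds 3 vertices, so the decomposition has width 2, which upper-bounds the treewidth. For the lower bound, the 3 vertices {d, f, g} are pairwise adjacent, and any tree decomposition puts a clique entirely inside one bag — forcing width ≥ 2. Therefore the treewidth is 2.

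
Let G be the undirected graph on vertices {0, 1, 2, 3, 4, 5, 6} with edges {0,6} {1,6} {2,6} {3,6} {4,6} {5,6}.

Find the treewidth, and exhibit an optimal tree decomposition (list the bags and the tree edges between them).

Every bag has size at most 2, so the width is 2 − 1 = 1 and tw(G) ≤ 1. G has an edge, so its treewidth is at least 1. The upper and lower bounds meet at 1, so that is the treewidth.

Treewidth 1.
One optimal decomposition is:
Bags: B1 = {3, 6}  B2 = {2, 6}  B3 = {1, 6}  B4 = {4, 6}  B5 = {0, 6}  B6 = {5, 6}
Tree: B1–B2, B2–B3, B3–B4, B2–B5, B4–B6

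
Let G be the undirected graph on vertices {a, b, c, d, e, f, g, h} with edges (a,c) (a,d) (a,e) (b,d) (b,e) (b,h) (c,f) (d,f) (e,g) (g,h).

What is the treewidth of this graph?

2

A width-2 tree decomposition is:
Bags: B1 = {a, c, f}  B2 = {a, d, f}  B3 = {a, d, e}  B4 = {b, d, e}  B5 = {b, e, g}  B6 = {b, g, h}
Tree: B1–B2, B2–B3, B3–B4, B4–B5, B5–B6
The largest bag has 3 vertices, giving width 2; this decomposition certifies tw(G) ≤ 2. The edges c–f–d–a–c form a cycle, so G is not a tree and its treewidth is at least 2. Therefore the treewidth is 2.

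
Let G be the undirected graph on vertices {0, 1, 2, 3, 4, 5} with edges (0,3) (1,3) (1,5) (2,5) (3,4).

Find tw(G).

A width-1 tree decomposition is:
Bags: B1 = {2, 5}  B2 = {1, 5}  B3 = {1, 3}  B4 = {3, 4}  B5 = {0, 3}
Tree: B1–B2, B2–B3, B3–B4, B3–B5
Every bag has size at most 2, so the width is 2 − 1 = 1 and tw(G) ≤ 1. G has an edge, so its treewidth is at least 1. Combining the bounds, tw(G) = 1.

1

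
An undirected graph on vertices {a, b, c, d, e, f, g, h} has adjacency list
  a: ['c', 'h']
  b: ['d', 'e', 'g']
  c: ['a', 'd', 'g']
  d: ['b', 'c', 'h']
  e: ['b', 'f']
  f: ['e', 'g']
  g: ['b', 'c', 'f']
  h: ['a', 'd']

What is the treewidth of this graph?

2

A width-2 tree decomposition is:
Bags: B1 = {b, e, f}  B2 = {b, f, g}  B3 = {b, d, g}  B4 = {c, d, g}  B5 = {c, d, h}  B6 = {a, c, h}
Tree: B1–B2, B2–B3, B3–B4, B4–B5, B5–B6
Each bag holds 3 vertices, so the decomposition has width 2, which upper-bounds the treewidth. Since e–f–g–b–e is a cycle in G, G is not acyclic. Forests are exactly the graphs of treewidth ≤ 1, so tw(G) ≥ 2. The upper and lower bounds meet at 2, so that is the treewidth.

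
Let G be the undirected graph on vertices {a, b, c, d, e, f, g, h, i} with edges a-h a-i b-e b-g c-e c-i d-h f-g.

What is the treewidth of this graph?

A width-1 tree decomposition is:
Bags: B1 = {d, h}  B2 = {a, h}  B3 = {a, i}  B4 = {c, i}  B5 = {c, e}  B6 = {b, e}  B7 = {b, g}  B8 = {f, g}
Tree: B1–B2, B2–B3, B3–B4, B4–B5, B5–B6, B6–B7, B7–B8
Each bag holds 2 vertices, so the decomposition has width 1, which upper-bounds the treewidth. G has an edge, so its treewidth is at least 1. Therefore the treewidth is 1.

1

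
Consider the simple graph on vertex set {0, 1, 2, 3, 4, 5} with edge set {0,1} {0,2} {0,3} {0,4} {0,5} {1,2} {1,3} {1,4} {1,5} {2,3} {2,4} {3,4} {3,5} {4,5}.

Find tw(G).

A width-4 tree decomposition is:
Bags: B1 = {0, 1, 2, 3, 4}  B2 = {0, 1, 3, 4, 5}
Tree: B1–B2
The largest bag has 5 vertices, giving width 4; this decomposition certifies tw(G) ≤ 4. For the lower bound, the 5 vertices {0, 1, 2, 3, 4} are pairwise adjacent, and any tree decomposition puts a clique entirely inside one bag — forcing width ≥ 4. Combining the bounds, tw(G) = 4.

4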